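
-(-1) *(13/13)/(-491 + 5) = -1/486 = -0.00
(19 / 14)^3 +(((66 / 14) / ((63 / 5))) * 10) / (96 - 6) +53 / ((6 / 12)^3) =31601585 / 74088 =426.54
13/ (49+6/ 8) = 52/ 199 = 0.26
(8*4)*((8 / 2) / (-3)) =-128 / 3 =-42.67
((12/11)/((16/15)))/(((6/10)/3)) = 225/44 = 5.11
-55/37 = -1.49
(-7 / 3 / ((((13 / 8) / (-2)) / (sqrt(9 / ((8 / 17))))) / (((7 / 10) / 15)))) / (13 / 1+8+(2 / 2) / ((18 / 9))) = 196* sqrt(34) / 41925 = 0.03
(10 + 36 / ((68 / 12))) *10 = 2780 / 17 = 163.53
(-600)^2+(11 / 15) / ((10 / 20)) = 5400022 / 15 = 360001.47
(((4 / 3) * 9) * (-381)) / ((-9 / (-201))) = -102108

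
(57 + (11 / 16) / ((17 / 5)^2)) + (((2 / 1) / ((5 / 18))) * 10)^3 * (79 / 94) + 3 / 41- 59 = 313685.28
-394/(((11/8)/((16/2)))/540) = -13616640/11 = -1237876.36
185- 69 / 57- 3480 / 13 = -20724 / 247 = -83.90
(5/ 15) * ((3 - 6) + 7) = 4/ 3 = 1.33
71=71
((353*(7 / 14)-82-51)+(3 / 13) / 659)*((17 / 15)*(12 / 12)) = 844713 / 17134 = 49.30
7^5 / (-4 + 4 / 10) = -84035 / 18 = -4668.61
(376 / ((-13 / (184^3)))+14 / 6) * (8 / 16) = -7026880421 / 78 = -90088210.53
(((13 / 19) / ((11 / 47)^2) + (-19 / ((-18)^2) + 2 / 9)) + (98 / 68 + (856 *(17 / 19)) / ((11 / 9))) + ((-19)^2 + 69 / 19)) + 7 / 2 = 12775193707 / 12662892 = 1008.87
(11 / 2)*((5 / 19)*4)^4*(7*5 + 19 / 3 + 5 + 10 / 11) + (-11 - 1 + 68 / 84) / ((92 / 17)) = 26599682535 / 83926724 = 316.94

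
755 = 755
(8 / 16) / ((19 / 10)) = 5 / 19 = 0.26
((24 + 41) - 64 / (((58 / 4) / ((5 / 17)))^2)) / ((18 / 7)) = 110542495 / 4374882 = 25.27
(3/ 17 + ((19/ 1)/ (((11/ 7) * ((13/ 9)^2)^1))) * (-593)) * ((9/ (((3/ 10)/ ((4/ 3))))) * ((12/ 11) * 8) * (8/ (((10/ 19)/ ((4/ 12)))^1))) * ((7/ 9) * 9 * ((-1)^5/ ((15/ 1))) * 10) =9860031684608/ 347633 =28363336.29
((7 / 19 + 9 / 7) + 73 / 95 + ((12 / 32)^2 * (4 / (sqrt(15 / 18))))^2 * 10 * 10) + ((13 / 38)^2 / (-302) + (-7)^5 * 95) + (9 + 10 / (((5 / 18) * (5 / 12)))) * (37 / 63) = -19494843175845 / 12210464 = -1596568.58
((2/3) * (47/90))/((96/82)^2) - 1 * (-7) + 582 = 183281567/311040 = 589.25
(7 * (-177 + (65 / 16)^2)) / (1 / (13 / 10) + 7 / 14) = -3738917 / 4224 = -885.16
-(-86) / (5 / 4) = 344 / 5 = 68.80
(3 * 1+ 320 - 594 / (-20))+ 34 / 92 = 40603 / 115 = 353.07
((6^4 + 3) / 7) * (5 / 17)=54.58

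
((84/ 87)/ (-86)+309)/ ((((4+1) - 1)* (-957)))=-0.08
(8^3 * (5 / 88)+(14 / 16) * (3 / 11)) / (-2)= -2581 / 176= -14.66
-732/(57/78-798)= 19032/20729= 0.92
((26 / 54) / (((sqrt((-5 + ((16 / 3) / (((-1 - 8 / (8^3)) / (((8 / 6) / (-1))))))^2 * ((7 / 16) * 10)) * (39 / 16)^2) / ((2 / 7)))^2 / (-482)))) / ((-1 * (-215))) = -6416384 / 90629480319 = -0.00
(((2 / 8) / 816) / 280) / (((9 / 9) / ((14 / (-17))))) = -0.00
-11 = -11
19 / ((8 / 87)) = 1653 / 8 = 206.62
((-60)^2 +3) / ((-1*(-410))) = 3603 / 410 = 8.79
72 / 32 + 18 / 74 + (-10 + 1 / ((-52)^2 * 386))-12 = -753322195 / 38618528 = -19.51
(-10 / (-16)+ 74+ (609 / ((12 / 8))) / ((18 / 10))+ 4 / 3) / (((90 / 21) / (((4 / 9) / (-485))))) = -151963 / 2357100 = -0.06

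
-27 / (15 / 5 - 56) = 27 / 53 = 0.51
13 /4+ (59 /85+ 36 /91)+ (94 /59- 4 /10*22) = -5233699 /1825460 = -2.87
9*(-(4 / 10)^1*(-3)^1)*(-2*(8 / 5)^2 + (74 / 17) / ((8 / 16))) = 82296 / 2125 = 38.73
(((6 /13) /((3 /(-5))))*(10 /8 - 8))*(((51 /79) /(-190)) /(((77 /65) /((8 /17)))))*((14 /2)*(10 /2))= -4050 /16511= -0.25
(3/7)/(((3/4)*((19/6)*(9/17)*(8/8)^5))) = 136/399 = 0.34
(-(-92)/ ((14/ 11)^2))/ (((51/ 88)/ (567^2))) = 535605048/ 17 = 31506179.29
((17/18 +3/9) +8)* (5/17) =2.73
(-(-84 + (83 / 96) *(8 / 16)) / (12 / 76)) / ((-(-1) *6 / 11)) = 3353405 / 3456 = 970.31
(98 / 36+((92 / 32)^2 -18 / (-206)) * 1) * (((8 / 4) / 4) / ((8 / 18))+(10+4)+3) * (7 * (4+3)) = 4668489455 / 474624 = 9836.18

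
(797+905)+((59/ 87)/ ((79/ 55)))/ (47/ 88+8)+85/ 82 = 720838906247/ 423253086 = 1703.09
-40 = -40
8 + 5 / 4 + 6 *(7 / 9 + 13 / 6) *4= 959 / 12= 79.92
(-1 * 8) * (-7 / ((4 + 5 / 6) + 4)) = 336 / 53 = 6.34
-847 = -847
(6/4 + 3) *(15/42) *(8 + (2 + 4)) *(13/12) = 195/8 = 24.38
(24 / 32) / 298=3 / 1192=0.00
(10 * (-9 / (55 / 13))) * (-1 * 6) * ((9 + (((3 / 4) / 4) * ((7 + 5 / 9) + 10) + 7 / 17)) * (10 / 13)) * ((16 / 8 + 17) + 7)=6064110 / 187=32428.40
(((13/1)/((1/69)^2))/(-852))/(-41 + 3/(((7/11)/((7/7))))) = 144417/72136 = 2.00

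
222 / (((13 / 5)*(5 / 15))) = 3330 / 13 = 256.15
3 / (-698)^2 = 3 / 487204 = 0.00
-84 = -84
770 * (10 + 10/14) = 8250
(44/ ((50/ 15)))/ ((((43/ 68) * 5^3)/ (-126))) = -565488/ 26875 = -21.04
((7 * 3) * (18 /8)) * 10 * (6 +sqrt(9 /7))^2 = 2430 * sqrt(7) +35235 /2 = 24046.68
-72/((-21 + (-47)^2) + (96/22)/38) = -3762/114329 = -0.03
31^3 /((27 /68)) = 2025788 /27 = 75029.19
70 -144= -74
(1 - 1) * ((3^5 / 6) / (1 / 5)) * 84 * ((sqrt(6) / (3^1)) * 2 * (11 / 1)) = 0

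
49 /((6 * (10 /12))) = 49 /5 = 9.80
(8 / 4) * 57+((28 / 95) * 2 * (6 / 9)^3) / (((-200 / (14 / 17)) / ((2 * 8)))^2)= 52816907482 / 463303125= 114.00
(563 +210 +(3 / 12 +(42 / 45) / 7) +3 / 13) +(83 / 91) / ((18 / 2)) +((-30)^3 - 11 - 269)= -434172941 / 16380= -26506.28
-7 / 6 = -1.17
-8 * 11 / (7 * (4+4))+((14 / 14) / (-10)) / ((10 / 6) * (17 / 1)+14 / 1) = -13991 / 8890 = -1.57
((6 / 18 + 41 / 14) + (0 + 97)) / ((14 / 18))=12633 / 98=128.91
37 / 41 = 0.90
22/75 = 0.29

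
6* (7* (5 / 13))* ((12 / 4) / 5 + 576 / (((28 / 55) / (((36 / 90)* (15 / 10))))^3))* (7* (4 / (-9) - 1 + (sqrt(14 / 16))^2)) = -11057659 / 182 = -60756.37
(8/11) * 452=3616/11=328.73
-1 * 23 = -23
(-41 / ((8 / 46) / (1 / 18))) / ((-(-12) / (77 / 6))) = -72611 / 5184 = -14.01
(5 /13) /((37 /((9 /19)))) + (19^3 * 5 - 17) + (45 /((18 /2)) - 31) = 313029073 /9139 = 34252.00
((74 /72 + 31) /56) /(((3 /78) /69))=1026.03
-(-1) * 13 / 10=13 / 10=1.30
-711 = -711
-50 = -50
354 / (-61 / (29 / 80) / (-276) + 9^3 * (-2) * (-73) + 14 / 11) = 3895947 / 1171380104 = 0.00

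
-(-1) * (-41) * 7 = -287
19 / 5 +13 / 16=369 / 80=4.61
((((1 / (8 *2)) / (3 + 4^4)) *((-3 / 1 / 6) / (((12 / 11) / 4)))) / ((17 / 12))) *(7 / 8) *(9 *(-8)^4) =-6336 / 629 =-10.07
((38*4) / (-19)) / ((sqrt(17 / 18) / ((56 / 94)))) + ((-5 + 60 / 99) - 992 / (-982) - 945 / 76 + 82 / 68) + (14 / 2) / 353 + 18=25182557671 / 7389799428 - 672*sqrt(34) / 799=-1.50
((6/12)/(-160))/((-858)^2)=-1/235572480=-0.00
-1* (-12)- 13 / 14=155 / 14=11.07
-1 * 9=-9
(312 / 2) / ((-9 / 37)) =-1924 / 3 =-641.33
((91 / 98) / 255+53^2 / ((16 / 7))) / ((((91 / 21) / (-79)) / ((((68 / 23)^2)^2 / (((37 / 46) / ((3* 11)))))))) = -14385569519896608 / 204831445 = -70231255.36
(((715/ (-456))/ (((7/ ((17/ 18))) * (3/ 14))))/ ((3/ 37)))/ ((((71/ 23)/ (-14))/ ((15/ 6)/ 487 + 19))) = 1049.48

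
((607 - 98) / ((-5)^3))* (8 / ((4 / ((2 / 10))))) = -1018 / 625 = -1.63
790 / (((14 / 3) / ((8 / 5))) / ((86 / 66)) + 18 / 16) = 271760 / 1157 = 234.88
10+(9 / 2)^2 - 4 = 105 / 4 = 26.25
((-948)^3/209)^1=-851971392/209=-4076418.14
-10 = -10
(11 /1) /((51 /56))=616 /51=12.08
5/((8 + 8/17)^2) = 0.07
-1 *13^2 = -169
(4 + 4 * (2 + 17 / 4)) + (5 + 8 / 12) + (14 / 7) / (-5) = 514 / 15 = 34.27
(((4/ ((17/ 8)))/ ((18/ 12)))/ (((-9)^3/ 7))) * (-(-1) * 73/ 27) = -32704/ 1003833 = -0.03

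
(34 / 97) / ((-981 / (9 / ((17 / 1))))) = -2 / 10573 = -0.00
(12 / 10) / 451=6 / 2255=0.00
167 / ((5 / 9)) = 1503 / 5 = 300.60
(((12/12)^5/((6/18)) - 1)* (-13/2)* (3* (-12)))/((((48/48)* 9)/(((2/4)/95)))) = 0.27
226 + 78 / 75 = 5676 / 25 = 227.04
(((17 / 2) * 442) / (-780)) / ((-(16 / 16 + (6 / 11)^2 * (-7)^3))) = -34969 / 733620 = -0.05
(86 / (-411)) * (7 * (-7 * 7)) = 29498 / 411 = 71.77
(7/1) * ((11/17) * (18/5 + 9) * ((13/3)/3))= 7007/85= 82.44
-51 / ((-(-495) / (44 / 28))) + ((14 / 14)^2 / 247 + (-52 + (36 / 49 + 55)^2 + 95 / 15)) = 9075195356 / 2965235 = 3060.53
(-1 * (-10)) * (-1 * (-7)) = 70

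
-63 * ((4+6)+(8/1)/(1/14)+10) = -8316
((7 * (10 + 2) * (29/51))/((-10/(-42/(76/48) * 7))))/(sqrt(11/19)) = 1432368 * sqrt(209)/17765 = 1165.63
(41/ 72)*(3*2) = 41/ 12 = 3.42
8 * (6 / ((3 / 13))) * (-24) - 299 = -5291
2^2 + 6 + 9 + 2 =21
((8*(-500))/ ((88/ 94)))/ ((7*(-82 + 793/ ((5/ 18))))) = -29375/ 133441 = -0.22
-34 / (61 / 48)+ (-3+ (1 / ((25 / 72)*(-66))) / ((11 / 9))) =-5496963 / 184525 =-29.79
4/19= 0.21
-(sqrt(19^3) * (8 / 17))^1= -152 * sqrt(19) / 17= -38.97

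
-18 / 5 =-3.60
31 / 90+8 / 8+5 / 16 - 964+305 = -473287 / 720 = -657.34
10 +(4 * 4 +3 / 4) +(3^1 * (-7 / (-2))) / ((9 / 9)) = 37.25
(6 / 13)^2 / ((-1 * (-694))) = 18 / 58643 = 0.00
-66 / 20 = -33 / 10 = -3.30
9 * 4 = 36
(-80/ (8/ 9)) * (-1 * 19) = 1710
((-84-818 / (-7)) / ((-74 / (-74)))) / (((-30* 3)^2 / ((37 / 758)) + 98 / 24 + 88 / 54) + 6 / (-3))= 919080 / 4641792659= 0.00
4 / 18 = 2 / 9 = 0.22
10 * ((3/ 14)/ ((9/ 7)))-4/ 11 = 43/ 33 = 1.30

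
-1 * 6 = -6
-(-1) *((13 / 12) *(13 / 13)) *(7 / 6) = 91 / 72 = 1.26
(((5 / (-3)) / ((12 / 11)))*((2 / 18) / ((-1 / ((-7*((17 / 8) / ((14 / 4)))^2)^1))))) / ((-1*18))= 15895 / 653184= 0.02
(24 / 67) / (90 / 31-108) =-124 / 36381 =-0.00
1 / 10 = 0.10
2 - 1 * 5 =-3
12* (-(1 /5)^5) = -12 /3125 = -0.00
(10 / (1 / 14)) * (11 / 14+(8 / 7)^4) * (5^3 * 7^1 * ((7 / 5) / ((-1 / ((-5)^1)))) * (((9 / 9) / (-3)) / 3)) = -14956250 / 63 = -237400.79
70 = 70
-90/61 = -1.48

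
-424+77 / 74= -31299 / 74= -422.96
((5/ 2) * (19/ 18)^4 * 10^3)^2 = 6634204312890625/ 688747536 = 9632273.03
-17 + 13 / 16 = -259 / 16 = -16.19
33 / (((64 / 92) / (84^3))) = 28116396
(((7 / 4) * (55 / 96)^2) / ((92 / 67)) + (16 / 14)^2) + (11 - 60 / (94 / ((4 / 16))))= 98139113243 / 7810596864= 12.56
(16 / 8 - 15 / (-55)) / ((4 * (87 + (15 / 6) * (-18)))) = 25 / 1848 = 0.01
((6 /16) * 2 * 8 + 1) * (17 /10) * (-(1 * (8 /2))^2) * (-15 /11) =2856 /11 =259.64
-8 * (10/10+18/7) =-200/7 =-28.57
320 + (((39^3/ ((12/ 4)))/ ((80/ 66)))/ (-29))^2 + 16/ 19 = 8097794684139/ 25566400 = 316735.82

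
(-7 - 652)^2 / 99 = 434281 / 99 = 4386.68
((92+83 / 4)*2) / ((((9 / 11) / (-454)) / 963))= -120497729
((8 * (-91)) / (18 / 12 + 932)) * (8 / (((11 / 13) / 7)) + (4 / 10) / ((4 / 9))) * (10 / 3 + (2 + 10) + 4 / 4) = -263223688 / 308055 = -854.47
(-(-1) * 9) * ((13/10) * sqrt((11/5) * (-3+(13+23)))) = 1287 * sqrt(15)/50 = 99.69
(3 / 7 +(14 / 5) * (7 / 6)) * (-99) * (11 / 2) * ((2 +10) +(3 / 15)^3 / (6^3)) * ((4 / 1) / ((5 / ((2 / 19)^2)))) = -15211198948 / 71071875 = -214.03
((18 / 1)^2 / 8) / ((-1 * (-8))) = 81 / 16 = 5.06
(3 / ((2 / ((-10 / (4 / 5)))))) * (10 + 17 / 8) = -7275 / 32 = -227.34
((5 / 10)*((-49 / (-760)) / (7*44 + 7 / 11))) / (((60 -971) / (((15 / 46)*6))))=-693 / 3089310320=-0.00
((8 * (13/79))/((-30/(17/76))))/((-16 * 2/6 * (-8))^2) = -663/122961920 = -0.00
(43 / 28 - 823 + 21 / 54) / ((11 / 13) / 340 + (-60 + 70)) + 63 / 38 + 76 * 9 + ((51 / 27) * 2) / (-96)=170342536481 / 282243024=603.53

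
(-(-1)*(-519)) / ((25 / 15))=-1557 / 5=-311.40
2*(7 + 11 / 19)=288 / 19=15.16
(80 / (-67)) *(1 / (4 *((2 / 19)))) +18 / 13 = -1264 / 871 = -1.45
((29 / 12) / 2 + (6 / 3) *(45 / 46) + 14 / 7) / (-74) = -2851 / 40848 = -0.07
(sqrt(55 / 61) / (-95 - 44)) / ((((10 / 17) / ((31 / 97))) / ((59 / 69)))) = -31093* sqrt(3355) / 567499470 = -0.00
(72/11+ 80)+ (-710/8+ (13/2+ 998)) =44101/44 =1002.30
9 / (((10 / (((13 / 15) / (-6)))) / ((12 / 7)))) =-39 / 175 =-0.22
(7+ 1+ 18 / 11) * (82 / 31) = 8692 / 341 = 25.49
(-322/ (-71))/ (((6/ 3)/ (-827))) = -1875.31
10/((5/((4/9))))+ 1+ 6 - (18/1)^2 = -2845/9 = -316.11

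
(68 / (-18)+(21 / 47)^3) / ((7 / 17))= -58592761 / 6540849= -8.96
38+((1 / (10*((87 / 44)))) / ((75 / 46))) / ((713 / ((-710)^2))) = 2424506 / 40455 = 59.93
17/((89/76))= 14.52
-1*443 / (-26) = 443 / 26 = 17.04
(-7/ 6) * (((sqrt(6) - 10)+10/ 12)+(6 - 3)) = 259/ 36 - 7 * sqrt(6)/ 6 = 4.34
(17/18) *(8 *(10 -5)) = 340/9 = 37.78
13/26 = 1/2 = 0.50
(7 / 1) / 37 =7 / 37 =0.19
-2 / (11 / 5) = -10 / 11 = -0.91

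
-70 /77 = -10 /11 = -0.91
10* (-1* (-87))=870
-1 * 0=0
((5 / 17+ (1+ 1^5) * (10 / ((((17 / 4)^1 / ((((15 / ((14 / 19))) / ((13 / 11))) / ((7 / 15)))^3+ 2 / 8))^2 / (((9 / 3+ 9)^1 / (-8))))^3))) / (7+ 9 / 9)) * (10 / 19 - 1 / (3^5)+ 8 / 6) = -112499505342046352915752201823970902283612180761999877189736529411567707494466735539515885 / 2617699494851226765874462327187134159175604834230657669131785216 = -42976478225756047896828460.00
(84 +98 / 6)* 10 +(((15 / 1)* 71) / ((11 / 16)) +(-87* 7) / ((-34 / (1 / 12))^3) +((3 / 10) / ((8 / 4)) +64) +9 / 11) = 3259048072733 / 1245150720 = 2617.39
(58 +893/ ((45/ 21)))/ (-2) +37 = -6011/ 30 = -200.37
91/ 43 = 2.12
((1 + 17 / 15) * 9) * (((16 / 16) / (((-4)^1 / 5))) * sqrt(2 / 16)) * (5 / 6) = -5 * sqrt(2) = -7.07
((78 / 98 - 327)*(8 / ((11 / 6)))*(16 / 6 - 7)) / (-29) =-212.70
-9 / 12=-3 / 4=-0.75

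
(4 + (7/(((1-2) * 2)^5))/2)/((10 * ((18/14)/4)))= 581/480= 1.21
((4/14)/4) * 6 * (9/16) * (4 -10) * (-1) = 81/56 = 1.45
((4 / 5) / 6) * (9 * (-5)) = -6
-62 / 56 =-31 / 28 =-1.11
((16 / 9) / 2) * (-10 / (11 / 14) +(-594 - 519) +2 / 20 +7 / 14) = -495056 / 495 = -1000.11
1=1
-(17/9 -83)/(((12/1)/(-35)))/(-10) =2555/108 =23.66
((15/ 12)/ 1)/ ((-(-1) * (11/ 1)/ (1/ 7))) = 5/ 308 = 0.02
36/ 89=0.40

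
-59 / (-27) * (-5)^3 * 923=-6807125 / 27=-252115.74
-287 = -287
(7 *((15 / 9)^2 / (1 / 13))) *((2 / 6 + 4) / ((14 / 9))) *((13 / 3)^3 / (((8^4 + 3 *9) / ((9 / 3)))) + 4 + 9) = 1023692150 / 111321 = 9195.86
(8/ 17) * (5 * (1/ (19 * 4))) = 10/ 323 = 0.03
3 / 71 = 0.04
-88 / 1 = -88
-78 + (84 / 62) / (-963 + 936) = -21776 / 279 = -78.05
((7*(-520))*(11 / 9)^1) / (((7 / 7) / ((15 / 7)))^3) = -2145000 / 49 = -43775.51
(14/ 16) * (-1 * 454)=-1589/ 4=-397.25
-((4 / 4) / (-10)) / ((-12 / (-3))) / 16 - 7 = -4479 / 640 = -7.00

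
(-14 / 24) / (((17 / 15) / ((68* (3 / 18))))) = -35 / 6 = -5.83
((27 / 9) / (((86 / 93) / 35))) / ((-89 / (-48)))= 234360 / 3827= 61.24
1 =1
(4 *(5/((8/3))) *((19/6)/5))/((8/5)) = 2.97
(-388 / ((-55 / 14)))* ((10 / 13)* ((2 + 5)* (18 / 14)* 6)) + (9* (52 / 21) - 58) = 4070842 / 1001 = 4066.78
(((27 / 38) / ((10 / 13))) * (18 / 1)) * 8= 12636 / 95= 133.01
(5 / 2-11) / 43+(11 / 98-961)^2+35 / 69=26309655499937 / 28495068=923305.59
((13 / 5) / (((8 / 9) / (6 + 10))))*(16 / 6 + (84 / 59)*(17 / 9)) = 73944 / 295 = 250.66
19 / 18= 1.06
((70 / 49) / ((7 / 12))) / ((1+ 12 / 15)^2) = 1000 / 1323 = 0.76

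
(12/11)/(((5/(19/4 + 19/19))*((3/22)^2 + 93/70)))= 7084/7607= 0.93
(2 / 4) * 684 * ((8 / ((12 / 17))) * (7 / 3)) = 9044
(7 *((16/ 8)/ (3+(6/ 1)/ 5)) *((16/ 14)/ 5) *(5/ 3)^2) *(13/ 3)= 5200/ 567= 9.17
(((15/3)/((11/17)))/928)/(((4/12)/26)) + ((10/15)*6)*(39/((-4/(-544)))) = 108289779/5104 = 21216.65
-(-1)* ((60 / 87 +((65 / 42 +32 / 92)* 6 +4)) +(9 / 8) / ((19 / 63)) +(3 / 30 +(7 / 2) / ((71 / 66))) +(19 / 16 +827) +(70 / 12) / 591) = 760570297287949 / 893376545040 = 851.34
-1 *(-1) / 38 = 1 / 38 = 0.03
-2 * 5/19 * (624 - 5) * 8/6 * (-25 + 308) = -7007080/57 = -122931.23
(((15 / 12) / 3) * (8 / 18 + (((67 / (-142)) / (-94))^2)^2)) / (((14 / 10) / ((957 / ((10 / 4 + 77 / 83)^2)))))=6976083341484204781265575 / 647485242141372608671488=10.77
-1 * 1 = -1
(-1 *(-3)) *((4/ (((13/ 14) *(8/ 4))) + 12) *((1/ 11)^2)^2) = 552/ 190333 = 0.00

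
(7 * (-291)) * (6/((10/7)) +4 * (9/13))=-922761/65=-14196.32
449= 449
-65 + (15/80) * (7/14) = -2077/32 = -64.91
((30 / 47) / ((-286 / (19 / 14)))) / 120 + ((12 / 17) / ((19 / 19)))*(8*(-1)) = -72264515 / 12796784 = -5.65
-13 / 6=-2.17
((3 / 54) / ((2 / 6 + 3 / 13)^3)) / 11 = 6591 / 234256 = 0.03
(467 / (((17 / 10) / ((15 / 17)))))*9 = 630450 / 289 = 2181.49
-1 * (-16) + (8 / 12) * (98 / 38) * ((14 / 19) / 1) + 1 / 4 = 75883 / 4332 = 17.52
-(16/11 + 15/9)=-103/33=-3.12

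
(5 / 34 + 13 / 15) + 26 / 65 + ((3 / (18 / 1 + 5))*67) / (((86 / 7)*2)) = 1784923 / 1008780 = 1.77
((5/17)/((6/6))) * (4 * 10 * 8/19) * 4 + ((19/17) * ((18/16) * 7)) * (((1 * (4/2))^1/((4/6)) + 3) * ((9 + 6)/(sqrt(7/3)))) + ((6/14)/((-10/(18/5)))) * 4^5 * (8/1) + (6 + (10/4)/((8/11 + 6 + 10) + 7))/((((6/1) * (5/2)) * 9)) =-991088327573/796663350 + 7695 * sqrt(21)/68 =-725.48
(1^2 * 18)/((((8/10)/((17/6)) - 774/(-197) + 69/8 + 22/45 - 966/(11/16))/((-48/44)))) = 0.01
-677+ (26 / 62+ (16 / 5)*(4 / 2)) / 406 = -6086079 / 8990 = -676.98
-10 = -10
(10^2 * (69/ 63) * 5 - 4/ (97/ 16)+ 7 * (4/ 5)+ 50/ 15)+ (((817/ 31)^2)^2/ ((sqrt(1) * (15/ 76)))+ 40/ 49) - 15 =32195551183318393/ 13168485939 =2444893.92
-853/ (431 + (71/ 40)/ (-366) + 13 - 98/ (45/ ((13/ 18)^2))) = -3034564560/ 1575480499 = -1.93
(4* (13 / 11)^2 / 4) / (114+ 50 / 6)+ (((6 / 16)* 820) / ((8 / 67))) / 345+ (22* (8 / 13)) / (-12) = 4045693451 / 637329264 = 6.35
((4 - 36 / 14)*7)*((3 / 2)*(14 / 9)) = 70 / 3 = 23.33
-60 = -60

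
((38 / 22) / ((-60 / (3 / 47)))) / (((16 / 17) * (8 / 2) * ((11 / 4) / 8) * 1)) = -323 / 227480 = -0.00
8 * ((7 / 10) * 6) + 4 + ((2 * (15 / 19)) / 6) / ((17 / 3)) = 60799 / 1615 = 37.65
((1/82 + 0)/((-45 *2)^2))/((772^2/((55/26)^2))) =121/10703853568512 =0.00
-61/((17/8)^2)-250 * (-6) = 1486.49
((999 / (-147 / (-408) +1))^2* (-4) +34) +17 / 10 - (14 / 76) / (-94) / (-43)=-8283961188001 / 3839900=-2157337.74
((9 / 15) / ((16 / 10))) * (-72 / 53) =-27 / 53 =-0.51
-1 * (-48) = 48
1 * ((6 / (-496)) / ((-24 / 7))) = 0.00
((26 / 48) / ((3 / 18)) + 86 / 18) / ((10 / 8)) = 289 / 45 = 6.42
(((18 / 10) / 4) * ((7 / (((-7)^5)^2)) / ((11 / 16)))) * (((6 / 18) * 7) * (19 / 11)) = 228 / 3487704605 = 0.00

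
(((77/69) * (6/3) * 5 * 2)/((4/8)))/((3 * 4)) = 770/207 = 3.72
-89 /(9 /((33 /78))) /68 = -979 /15912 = -0.06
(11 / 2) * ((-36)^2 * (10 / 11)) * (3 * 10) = 194400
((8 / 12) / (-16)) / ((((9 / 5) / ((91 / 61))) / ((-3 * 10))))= 2275 / 2196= 1.04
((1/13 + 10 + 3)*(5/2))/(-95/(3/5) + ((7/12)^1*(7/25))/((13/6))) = -63750/308603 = -0.21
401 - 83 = 318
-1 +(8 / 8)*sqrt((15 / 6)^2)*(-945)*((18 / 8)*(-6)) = 31892.75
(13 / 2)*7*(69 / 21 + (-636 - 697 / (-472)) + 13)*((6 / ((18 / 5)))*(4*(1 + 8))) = -398318115 / 236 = -1687788.62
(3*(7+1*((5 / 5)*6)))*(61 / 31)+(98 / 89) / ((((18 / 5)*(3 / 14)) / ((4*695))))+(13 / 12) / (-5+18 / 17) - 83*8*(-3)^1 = 120515236073 / 19964124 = 6036.59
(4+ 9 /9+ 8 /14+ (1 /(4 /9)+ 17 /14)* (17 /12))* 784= 24647 /3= 8215.67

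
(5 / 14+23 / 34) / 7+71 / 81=69106 / 67473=1.02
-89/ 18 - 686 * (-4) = 49303/ 18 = 2739.06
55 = 55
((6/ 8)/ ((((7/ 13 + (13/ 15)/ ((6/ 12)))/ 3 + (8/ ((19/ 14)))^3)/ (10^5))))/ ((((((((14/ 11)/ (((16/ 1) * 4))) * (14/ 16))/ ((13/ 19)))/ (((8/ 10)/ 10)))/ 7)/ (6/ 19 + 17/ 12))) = 13916.88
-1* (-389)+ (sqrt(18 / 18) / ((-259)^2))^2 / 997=1745194420954314 / 4486360979317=389.00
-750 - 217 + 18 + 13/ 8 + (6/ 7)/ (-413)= -21910937/ 23128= -947.38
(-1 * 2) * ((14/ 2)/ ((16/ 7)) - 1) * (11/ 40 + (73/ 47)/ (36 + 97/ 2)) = -3076029/ 2541760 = -1.21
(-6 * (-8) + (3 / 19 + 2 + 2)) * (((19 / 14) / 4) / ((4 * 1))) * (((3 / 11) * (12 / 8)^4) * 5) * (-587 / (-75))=47119077 / 197120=239.04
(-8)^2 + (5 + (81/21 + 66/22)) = 531/7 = 75.86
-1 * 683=-683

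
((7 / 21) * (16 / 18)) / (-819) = -8 / 22113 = -0.00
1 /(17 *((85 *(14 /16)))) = 8 /10115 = 0.00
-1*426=-426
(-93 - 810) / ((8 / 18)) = -8127 / 4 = -2031.75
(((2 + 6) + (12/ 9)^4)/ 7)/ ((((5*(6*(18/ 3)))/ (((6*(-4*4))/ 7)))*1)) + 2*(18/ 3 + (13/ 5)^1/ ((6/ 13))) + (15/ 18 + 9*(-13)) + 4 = -10599787/ 119070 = -89.02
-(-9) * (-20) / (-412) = 45 / 103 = 0.44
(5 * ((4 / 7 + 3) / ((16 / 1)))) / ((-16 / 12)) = -375 / 448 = -0.84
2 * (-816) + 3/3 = -1631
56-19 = 37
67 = 67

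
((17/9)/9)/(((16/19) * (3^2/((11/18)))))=3553/209952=0.02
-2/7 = -0.29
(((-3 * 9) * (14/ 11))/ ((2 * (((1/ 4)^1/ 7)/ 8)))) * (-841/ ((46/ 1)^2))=8901144/ 5819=1529.67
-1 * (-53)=53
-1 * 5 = -5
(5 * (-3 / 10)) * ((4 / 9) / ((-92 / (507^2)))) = 85683 / 46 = 1862.67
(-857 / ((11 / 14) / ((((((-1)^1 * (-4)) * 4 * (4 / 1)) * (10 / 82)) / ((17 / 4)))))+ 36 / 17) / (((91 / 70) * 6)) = -256.53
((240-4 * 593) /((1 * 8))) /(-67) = 3.98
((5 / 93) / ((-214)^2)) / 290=1 / 247023624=0.00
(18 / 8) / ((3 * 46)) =3 / 184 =0.02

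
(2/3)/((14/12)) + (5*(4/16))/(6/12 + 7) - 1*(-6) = 283/42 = 6.74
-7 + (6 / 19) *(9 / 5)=-611 / 95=-6.43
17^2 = 289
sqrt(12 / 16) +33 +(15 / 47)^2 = sqrt(3) / 2 +73122 / 2209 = 33.97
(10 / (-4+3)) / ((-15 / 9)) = 6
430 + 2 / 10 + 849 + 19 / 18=115223 / 90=1280.26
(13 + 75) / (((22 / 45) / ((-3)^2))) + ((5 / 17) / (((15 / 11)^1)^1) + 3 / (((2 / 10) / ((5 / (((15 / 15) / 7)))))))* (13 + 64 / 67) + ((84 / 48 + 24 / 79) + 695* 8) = 921716009 / 63516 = 14511.56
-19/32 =-0.59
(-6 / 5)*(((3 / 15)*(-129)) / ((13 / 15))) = 2322 / 65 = 35.72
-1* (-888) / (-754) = -444 / 377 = -1.18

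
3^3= 27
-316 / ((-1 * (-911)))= -316 / 911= -0.35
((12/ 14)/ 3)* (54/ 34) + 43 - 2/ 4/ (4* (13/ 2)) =268773/ 6188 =43.43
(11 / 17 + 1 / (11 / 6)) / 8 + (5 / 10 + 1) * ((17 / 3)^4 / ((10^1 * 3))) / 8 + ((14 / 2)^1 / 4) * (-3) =3256207 / 2423520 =1.34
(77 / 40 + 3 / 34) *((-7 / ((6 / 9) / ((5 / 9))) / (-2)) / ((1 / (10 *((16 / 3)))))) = 47915 / 153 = 313.17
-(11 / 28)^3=-1331 / 21952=-0.06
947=947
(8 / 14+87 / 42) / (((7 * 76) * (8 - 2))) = 37 / 44688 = 0.00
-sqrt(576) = -24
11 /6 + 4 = 35 /6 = 5.83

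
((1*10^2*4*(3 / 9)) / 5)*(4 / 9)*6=71.11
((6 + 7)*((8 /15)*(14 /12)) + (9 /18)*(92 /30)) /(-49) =-433 /2205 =-0.20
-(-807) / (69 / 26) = 6994 / 23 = 304.09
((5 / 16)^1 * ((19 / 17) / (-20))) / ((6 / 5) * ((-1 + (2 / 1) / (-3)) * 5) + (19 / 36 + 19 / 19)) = 0.00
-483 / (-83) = 483 / 83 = 5.82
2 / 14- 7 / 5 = -44 / 35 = -1.26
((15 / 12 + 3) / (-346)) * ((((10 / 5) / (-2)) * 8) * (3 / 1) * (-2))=-102 / 173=-0.59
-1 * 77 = -77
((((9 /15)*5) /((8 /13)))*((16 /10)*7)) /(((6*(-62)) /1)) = -0.15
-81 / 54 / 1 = -1.50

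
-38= -38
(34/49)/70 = 0.01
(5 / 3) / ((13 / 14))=70 / 39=1.79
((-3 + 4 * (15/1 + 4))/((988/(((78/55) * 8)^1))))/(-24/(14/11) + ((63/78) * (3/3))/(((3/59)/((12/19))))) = -0.09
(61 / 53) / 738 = 61 / 39114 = 0.00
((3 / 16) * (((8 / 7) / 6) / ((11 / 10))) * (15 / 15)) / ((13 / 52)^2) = 0.52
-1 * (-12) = 12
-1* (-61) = 61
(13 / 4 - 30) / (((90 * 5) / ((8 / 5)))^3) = -1712 / 1423828125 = -0.00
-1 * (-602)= 602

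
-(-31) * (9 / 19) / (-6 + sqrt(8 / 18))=-837 / 304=-2.75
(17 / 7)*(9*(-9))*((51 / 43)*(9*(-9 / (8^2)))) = 5688387 / 19264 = 295.29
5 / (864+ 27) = 5 / 891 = 0.01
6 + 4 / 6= 20 / 3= 6.67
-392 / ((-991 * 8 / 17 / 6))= 4998 / 991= 5.04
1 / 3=0.33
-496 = -496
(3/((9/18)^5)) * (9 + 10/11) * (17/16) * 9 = 100062/11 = 9096.55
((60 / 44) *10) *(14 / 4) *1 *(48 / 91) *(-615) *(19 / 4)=-10516500 / 143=-73541.96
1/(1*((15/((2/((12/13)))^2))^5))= 137858491849/45916502400000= 0.00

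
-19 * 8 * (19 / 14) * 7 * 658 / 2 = -475076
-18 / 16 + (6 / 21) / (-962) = -30311 / 26936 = -1.13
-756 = -756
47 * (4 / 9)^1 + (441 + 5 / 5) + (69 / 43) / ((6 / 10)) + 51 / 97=17496518 / 37539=466.09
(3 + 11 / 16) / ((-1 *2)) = -59 / 32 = -1.84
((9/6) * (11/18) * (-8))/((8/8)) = -22/3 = -7.33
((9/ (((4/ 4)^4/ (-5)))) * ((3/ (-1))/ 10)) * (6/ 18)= 9/ 2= 4.50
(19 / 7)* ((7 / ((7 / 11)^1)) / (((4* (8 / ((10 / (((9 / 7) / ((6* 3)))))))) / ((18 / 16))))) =9405 / 64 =146.95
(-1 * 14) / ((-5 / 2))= 28 / 5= 5.60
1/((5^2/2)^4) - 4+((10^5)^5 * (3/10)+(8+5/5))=1171875000000000000000001953141/390625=3000000000000000000000005.00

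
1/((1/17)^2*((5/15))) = 867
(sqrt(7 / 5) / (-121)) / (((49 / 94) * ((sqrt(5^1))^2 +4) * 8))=-47 * sqrt(35) / 1067220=-0.00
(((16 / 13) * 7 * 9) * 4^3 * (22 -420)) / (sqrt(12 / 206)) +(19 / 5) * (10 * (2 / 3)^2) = 152 / 9 -4279296 * sqrt(618) / 13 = -8183184.00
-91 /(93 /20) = -1820 /93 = -19.57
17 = 17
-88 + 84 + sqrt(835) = 24.90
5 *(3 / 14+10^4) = 700015 / 14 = 50001.07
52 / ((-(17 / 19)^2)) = -18772 / 289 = -64.96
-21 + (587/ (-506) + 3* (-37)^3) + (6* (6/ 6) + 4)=-76897407/ 506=-151971.16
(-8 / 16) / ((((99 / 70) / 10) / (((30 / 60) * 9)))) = -15.91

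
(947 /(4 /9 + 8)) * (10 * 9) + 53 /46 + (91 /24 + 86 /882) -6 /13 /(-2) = 202395832993 /20042568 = 10098.30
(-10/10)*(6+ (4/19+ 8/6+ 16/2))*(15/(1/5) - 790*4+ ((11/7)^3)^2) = 106667195048/2235331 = 47718.75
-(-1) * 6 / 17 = 0.35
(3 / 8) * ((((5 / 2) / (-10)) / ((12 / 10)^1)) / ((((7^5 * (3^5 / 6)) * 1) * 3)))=-5 / 130691232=-0.00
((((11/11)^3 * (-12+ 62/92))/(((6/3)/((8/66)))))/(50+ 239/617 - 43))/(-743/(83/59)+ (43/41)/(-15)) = 5469590855/31093404190376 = 0.00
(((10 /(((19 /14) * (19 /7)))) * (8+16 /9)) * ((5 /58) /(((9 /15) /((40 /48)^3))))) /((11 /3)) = 1531250 /2543967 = 0.60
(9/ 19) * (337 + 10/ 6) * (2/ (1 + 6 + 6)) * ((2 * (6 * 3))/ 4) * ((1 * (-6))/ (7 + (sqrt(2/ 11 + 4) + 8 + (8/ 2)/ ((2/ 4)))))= -53.21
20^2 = 400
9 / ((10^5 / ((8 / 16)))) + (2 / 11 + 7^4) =5282600099 / 2200000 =2401.18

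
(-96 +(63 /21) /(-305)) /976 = -29283 /297680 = -0.10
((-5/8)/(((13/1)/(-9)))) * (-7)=-315/104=-3.03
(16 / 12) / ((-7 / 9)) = -12 / 7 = -1.71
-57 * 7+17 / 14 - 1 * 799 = -16755 / 14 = -1196.79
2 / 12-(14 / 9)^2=-365 / 162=-2.25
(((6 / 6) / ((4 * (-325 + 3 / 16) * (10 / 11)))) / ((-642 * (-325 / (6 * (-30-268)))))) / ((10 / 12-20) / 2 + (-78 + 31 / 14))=-550704 / 6479919077125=-0.00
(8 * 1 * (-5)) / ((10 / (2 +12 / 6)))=-16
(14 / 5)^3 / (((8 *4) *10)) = 343 / 5000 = 0.07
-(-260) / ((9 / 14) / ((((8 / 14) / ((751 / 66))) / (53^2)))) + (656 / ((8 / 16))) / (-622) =-4137380752 / 1968218547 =-2.10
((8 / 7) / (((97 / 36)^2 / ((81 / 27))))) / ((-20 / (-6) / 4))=186624 / 329315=0.57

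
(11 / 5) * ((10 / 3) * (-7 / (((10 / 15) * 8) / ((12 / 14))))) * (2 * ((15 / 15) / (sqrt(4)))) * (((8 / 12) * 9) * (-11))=1089 / 2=544.50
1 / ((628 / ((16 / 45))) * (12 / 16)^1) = 16 / 21195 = 0.00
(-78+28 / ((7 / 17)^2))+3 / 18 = 3667 / 42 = 87.31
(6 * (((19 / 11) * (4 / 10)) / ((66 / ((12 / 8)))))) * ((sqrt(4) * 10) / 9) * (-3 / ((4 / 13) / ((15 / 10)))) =-741 / 242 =-3.06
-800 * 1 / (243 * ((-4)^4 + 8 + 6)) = -0.01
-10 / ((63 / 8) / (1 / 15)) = -16 / 189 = -0.08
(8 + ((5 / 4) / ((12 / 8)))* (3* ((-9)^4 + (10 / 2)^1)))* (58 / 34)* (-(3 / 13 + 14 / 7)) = -62496.57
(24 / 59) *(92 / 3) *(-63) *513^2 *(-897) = 10945750312224 / 59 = 185521191732.61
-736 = -736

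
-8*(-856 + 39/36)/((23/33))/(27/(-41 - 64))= -7899430/207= -38161.50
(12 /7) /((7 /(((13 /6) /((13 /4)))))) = 8 /49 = 0.16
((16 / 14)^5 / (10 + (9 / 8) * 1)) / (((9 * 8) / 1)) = 32768 / 13462407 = 0.00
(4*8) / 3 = 10.67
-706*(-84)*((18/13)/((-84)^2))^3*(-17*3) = -54009/2363198656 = -0.00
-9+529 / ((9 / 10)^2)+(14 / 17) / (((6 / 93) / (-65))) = -255598 / 1377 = -185.62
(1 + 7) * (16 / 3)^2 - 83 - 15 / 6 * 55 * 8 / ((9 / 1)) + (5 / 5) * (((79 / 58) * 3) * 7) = 50.94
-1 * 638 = -638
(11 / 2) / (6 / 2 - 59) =-11 / 112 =-0.10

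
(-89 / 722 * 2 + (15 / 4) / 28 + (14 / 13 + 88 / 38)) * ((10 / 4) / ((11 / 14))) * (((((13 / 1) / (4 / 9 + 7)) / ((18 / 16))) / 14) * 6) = 25861125 / 3724798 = 6.94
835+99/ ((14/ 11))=12779/ 14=912.79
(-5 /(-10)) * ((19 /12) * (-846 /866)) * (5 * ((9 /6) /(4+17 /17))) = -8037 /6928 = -1.16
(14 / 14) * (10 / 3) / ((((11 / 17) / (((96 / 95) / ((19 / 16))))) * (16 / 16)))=17408 / 3971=4.38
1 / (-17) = -1 / 17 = -0.06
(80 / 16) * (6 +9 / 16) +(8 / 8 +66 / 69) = 12795 / 368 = 34.77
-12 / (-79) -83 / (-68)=7373 / 5372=1.37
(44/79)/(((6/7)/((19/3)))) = 2926/711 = 4.12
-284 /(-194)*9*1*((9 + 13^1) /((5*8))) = 7029 /970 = 7.25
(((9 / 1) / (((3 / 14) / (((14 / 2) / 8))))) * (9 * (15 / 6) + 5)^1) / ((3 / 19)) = 51205 / 8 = 6400.62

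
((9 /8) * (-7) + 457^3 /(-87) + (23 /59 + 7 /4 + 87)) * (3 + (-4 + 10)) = -135138682911 /13688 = -9872785.13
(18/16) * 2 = 9/4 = 2.25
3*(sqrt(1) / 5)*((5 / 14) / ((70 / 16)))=12 / 245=0.05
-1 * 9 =-9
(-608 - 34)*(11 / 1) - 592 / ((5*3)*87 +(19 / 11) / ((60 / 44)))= -69190854 / 9797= -7062.45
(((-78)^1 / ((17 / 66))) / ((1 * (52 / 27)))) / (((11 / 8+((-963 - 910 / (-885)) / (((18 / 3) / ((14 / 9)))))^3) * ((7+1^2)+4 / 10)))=176817850245180 / 146536259323284811043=0.00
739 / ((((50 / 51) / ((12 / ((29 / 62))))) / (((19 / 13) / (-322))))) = -133192926 / 1517425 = -87.78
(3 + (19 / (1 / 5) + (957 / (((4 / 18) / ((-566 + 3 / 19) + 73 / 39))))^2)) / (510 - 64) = 13225939374.55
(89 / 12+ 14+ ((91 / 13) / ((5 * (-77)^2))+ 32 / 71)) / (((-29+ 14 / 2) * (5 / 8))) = -78903137 / 49613025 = -1.59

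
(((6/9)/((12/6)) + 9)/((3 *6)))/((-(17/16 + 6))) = -224/3051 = -0.07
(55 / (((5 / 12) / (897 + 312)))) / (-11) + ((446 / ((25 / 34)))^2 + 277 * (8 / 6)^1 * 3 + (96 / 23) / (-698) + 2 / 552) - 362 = 21320897863429 / 60202500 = 354153.03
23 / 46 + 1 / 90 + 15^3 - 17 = 151133 / 45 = 3358.51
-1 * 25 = -25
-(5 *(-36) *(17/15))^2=-41616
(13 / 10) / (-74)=-0.02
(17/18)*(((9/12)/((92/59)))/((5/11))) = 11033/11040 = 1.00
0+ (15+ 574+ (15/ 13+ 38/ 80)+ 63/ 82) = 12608587/ 21320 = 591.40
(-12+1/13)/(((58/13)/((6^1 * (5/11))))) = -2325/319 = -7.29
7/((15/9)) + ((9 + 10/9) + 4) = 18.31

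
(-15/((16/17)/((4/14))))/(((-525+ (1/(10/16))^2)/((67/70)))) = 85425/10239824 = 0.01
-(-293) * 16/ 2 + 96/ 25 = 58696/ 25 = 2347.84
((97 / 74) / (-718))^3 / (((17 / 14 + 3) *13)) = -0.00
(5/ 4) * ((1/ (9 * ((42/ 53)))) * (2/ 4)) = 265/ 3024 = 0.09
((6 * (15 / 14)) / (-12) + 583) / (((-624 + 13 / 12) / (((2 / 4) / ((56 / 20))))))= -48927 / 293020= -0.17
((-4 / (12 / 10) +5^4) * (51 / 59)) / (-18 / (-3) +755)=31705 / 44899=0.71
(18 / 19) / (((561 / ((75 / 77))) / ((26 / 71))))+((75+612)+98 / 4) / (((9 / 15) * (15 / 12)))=55281453446 / 58272753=948.67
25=25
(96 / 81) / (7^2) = 32 / 1323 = 0.02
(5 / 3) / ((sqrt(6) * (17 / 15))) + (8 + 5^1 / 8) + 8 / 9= 25 * sqrt(6) / 102 + 685 / 72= 10.11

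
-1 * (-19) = 19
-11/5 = -2.20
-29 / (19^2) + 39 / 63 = 0.54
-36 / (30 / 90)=-108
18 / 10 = 9 / 5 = 1.80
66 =66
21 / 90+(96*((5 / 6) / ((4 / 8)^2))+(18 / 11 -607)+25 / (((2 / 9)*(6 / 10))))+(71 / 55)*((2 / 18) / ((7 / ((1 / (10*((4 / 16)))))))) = -1691303 / 17325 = -97.62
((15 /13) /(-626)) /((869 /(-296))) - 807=-2853518307 /3535961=-807.00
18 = 18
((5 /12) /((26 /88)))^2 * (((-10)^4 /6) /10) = 1512500 /4563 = 331.47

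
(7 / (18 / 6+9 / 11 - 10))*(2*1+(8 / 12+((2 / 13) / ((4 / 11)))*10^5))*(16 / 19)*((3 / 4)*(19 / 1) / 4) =-31764502 / 221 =-143730.78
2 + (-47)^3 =-103821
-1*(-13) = 13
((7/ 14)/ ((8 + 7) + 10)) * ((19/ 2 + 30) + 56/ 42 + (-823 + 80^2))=33707/ 300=112.36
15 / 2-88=-161 / 2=-80.50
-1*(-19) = 19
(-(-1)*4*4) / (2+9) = 1.45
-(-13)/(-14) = -13/14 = -0.93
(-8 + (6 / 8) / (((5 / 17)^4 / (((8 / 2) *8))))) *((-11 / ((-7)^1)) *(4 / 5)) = 87978176 / 21875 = 4021.86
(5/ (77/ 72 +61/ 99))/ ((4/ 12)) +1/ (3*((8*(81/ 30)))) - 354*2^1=-20158835/ 28836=-699.09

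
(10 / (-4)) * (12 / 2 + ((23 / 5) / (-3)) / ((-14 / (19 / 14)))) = -18077 / 1176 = -15.37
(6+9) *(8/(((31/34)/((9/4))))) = 9180/31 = 296.13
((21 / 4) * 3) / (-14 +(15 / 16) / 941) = -237132 / 210769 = -1.13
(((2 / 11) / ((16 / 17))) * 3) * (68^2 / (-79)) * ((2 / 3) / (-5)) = 19652 / 4345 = 4.52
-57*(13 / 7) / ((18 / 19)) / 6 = -18.62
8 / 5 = 1.60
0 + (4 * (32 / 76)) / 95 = 32 / 1805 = 0.02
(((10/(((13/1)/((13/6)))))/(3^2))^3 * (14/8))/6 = 875/472392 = 0.00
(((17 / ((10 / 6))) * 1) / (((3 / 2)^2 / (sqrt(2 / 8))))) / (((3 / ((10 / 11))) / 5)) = 340 / 99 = 3.43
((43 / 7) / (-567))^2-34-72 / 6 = -46.00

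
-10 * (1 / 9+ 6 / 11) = -650 / 99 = -6.57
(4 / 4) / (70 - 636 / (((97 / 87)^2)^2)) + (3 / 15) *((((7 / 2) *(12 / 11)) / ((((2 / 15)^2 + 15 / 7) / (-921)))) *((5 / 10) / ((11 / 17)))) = -284722388082053303 / 1131945408257158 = -251.53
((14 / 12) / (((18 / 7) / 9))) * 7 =343 / 12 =28.58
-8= -8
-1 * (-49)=49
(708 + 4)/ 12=178/ 3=59.33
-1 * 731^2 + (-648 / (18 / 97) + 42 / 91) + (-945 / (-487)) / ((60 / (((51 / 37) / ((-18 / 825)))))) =-1007926577441 / 1873976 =-537854.58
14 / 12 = 7 / 6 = 1.17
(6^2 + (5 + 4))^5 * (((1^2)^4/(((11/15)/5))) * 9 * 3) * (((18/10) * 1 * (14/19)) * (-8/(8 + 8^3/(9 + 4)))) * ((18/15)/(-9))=2331697387500/2299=1014222439.10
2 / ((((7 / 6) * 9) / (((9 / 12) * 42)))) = 6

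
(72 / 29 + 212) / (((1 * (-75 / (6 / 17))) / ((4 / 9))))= -9952 / 22185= -0.45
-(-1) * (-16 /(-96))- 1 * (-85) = 511 /6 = 85.17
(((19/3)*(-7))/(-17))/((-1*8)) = -133/408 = -0.33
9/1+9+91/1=109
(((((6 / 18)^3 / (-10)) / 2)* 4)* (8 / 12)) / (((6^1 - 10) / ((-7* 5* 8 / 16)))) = -7 / 324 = -0.02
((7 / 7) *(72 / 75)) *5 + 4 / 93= 2252 / 465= 4.84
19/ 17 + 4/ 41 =847/ 697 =1.22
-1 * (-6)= 6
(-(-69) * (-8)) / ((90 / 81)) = -2484 / 5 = -496.80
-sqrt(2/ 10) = -sqrt(5)/ 5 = -0.45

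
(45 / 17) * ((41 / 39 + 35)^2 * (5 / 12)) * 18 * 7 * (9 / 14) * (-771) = -257198718825 / 2873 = -89522700.60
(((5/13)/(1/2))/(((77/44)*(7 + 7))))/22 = 10/7007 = 0.00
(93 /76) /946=93 /71896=0.00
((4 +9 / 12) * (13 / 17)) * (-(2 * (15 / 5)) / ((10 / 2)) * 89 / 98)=-65949 / 16660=-3.96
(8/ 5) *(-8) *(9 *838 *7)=-3378816/ 5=-675763.20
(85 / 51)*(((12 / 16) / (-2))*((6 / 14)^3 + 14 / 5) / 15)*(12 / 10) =-4937 / 34300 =-0.14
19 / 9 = 2.11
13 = 13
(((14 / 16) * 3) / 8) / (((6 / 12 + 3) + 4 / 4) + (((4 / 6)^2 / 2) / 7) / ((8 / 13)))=1323 / 18352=0.07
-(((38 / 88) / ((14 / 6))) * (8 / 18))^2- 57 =-3041938 / 53361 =-57.01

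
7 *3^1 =21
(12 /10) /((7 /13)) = 78 /35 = 2.23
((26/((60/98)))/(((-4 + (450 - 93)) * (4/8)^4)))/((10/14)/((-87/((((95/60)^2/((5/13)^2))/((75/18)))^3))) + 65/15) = 21485520000000000/42203689378171051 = 0.51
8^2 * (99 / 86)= 3168 / 43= 73.67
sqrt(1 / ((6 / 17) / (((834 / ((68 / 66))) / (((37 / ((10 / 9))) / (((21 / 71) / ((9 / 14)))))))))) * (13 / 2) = 91 * sqrt(40166830) / 15762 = 36.59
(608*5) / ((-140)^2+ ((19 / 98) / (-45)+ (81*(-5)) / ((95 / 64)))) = 254721600 / 1619422199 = 0.16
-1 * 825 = -825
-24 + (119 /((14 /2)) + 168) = 161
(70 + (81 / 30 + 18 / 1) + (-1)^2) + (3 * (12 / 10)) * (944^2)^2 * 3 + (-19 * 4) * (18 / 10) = 85765324013117 / 10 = 8576532401311.70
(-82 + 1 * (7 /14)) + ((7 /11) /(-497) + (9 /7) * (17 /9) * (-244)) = -7370311 /10934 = -674.07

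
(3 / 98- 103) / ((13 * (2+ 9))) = -10091 / 14014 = -0.72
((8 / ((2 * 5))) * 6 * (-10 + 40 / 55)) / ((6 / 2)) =-14.84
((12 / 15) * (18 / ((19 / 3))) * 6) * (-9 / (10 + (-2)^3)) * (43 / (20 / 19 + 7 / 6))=-1504656 / 1265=-1189.45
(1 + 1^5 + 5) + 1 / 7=50 / 7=7.14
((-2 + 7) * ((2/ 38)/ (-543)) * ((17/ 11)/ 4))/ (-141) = 85/ 64006668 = 0.00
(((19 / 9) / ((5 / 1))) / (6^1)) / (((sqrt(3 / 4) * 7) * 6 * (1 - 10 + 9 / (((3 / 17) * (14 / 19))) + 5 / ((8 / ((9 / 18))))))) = 152 * sqrt(3) / 8236485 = 0.00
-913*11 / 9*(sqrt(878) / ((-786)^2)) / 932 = -10043*sqrt(878) / 5182072848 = -0.00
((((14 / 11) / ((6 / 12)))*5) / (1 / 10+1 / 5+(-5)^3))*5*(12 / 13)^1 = -84000 / 178321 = -0.47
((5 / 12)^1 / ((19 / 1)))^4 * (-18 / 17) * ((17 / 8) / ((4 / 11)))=-0.00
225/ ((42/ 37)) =2775/ 14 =198.21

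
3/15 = 0.20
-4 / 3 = -1.33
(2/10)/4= 1/20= 0.05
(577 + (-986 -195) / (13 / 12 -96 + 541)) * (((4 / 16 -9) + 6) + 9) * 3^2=691764525 / 21412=32307.33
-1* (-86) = 86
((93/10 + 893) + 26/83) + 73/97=72729983/80510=903.37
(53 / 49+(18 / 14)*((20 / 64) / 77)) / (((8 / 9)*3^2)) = 1339 / 9856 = 0.14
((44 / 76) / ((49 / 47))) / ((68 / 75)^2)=2908125 / 4304944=0.68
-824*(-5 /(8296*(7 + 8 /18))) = 4635 /69479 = 0.07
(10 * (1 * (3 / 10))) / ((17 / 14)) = 42 / 17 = 2.47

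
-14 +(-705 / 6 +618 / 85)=-21119 / 170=-124.23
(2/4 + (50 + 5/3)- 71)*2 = -113/3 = -37.67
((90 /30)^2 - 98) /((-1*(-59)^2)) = 89 /3481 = 0.03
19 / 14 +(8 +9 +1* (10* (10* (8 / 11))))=14027 / 154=91.08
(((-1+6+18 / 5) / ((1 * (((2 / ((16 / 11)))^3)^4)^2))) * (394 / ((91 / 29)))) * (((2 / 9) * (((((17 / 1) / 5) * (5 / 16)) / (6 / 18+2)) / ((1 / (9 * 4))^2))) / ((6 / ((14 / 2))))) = 354988099311473897106711773184 / 4481628367492463048093887655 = 79.21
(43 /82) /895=43 /73390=0.00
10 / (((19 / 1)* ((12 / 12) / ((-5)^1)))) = -2.63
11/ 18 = 0.61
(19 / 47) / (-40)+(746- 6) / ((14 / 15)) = 10433867 / 13160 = 792.85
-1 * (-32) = 32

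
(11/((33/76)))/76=1/3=0.33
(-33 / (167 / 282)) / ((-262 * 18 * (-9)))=-0.00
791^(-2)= 0.00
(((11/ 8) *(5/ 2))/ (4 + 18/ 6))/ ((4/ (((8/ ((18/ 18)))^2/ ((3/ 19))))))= 1045/ 21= 49.76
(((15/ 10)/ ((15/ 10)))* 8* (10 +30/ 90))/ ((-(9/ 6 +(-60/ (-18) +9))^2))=-2976/ 6889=-0.43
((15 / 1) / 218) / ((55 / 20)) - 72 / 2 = -35.97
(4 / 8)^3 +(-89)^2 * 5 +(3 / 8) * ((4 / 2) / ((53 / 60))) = 16792933 / 424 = 39605.97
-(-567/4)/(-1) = -567/4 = -141.75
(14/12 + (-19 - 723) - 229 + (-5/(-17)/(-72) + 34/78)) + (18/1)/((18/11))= -15250085/15912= -958.40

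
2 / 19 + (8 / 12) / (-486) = 0.10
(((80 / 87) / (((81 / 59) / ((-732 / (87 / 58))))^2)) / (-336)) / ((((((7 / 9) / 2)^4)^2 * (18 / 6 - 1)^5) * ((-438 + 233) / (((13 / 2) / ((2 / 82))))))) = 31424945939712 / 1170254603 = 26853.08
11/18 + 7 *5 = 641/18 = 35.61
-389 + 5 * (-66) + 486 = -233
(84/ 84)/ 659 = 1/ 659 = 0.00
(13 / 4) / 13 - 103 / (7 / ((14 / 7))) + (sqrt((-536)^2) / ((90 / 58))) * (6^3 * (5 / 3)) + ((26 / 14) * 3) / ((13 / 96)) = 3482191 / 28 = 124363.96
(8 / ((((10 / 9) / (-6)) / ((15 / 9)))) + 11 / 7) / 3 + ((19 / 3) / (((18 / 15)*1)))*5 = 2.91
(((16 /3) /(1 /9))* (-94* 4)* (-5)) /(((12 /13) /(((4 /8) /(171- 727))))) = -12220 /139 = -87.91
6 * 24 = 144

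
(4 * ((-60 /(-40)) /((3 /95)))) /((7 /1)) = 190 /7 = 27.14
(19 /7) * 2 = 38 /7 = 5.43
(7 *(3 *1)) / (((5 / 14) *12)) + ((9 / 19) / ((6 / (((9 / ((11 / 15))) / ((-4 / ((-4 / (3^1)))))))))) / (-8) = 81253 / 16720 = 4.86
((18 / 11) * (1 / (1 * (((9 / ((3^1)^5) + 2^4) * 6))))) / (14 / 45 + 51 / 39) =0.01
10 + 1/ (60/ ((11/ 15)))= 9011/ 900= 10.01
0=0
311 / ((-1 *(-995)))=311 / 995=0.31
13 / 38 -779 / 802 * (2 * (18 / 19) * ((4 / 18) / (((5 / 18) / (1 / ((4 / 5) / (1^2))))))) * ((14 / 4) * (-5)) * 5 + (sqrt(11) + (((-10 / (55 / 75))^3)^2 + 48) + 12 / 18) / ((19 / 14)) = 14 * sqrt(11) / 19 + 383697785739010597 / 80985139554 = 4737881.37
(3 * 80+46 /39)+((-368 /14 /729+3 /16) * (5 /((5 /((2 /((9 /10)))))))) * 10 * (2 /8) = 242.02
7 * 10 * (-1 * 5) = -350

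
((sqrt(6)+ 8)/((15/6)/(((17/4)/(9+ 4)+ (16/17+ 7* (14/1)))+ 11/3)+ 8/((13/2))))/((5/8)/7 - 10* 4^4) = -113560928/45606529635 - 14195116* sqrt(6)/45606529635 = -0.00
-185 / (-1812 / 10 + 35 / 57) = 1425 / 1391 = 1.02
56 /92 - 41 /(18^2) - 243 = -242.52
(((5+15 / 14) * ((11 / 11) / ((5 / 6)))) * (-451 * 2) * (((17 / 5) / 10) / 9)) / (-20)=130339 / 10500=12.41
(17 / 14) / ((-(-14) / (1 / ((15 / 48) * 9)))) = 68 / 2205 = 0.03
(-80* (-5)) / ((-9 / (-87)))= 11600 / 3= 3866.67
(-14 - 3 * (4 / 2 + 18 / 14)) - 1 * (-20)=-3.86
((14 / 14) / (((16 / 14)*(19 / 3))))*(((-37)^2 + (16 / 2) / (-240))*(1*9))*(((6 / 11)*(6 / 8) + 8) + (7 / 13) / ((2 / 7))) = 238035924 / 13585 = 17521.97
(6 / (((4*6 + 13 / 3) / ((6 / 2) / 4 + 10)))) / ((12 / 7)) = 903 / 680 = 1.33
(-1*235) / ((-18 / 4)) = 470 / 9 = 52.22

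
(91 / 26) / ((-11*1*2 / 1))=-7 / 44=-0.16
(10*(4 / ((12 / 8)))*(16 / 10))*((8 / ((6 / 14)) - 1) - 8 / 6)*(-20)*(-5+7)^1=-250880 / 9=-27875.56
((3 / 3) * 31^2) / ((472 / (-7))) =-6727 / 472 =-14.25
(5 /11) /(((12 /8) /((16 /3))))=160 /99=1.62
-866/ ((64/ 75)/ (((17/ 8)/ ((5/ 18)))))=-993735/ 128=-7763.55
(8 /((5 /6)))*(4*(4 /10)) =384 /25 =15.36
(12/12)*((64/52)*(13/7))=16/7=2.29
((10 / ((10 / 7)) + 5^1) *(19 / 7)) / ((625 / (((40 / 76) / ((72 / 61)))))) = 61 / 2625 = 0.02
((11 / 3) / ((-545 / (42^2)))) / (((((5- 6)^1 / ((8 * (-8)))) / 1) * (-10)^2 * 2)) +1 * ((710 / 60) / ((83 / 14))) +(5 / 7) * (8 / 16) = -68613709 / 47496750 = -1.44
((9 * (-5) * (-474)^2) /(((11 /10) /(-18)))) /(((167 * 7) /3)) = 5459626800 /12859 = 424576.31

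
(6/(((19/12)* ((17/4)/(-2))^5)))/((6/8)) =-0.12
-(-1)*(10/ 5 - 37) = -35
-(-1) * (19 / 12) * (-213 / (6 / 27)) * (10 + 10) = -30352.50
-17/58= -0.29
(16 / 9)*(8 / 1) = 14.22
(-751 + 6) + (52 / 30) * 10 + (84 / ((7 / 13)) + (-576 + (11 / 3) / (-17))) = -19514 / 17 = -1147.88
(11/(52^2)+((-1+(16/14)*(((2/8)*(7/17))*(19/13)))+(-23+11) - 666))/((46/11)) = -343245991/2114528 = -162.33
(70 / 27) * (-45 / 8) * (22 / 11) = -175 / 6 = -29.17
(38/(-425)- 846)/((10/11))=-1977734/2125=-930.70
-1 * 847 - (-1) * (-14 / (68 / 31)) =-29015 / 34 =-853.38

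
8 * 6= 48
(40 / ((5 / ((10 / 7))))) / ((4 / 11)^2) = 605 / 7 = 86.43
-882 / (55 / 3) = -2646 / 55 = -48.11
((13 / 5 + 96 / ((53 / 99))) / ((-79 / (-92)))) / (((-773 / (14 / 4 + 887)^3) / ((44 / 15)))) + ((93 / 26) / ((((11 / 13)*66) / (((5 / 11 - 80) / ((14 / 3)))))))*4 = -366841493342754352193 / 646177407150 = -567710181.88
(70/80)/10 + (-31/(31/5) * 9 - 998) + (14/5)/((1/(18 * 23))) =9303/80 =116.29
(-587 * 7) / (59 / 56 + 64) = -230104 / 3643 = -63.16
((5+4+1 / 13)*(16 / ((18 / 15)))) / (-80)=-1.51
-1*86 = -86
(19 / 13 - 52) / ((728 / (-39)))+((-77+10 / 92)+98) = 398777 / 16744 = 23.82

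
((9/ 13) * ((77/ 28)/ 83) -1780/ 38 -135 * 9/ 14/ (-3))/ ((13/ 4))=-10269703/ 1865591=-5.50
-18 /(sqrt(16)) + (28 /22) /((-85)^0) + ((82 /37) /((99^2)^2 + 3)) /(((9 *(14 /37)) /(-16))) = -107418655781 /33284652786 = -3.23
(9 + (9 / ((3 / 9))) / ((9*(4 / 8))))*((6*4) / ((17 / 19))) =6840 / 17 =402.35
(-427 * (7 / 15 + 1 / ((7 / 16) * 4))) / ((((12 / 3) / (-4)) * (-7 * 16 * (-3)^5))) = 6649 / 408240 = 0.02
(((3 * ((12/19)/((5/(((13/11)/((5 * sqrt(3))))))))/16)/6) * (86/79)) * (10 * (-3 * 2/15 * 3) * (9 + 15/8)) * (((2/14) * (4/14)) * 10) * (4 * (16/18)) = -259376 * sqrt(3)/4045195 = -0.11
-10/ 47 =-0.21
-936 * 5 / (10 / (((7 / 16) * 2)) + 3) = -32760 / 101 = -324.36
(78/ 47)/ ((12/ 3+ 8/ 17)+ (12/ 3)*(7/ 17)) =51/ 188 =0.27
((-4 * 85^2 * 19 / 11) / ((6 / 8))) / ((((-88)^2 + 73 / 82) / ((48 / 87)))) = -2881676800 / 607772517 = -4.74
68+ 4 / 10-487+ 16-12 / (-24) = -4021 / 10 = -402.10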